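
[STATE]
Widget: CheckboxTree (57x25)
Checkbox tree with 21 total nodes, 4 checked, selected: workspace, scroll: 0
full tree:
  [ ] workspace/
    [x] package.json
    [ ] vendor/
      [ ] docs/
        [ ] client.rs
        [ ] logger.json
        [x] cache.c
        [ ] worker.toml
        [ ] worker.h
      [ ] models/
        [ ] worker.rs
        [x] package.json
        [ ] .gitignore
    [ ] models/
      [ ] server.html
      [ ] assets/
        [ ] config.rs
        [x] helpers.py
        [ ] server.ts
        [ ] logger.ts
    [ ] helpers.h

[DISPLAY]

>[-] workspace/                                          
   [x] package.json                                      
   [-] vendor/                                           
     [-] docs/                                           
       [ ] client.rs                                     
       [ ] logger.json                                   
       [x] cache.c                                       
       [ ] worker.toml                                   
       [ ] worker.h                                      
     [-] models/                                         
       [ ] worker.rs                                     
       [x] package.json                                  
       [ ] .gitignore                                    
   [-] models/                                           
     [ ] server.html                                     
     [-] assets/                                         
       [ ] config.rs                                     
       [x] helpers.py                                    
       [ ] server.ts                                     
       [ ] logger.ts                                     
   [ ] helpers.h                                         
                                                         
                                                         
                                                         
                                                         


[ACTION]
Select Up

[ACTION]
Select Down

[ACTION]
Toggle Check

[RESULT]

 [-] workspace/                                          
>  [ ] package.json                                      
   [-] vendor/                                           
     [-] docs/                                           
       [ ] client.rs                                     
       [ ] logger.json                                   
       [x] cache.c                                       
       [ ] worker.toml                                   
       [ ] worker.h                                      
     [-] models/                                         
       [ ] worker.rs                                     
       [x] package.json                                  
       [ ] .gitignore                                    
   [-] models/                                           
     [ ] server.html                                     
     [-] assets/                                         
       [ ] config.rs                                     
       [x] helpers.py                                    
       [ ] server.ts                                     
       [ ] logger.ts                                     
   [ ] helpers.h                                         
                                                         
                                                         
                                                         
                                                         


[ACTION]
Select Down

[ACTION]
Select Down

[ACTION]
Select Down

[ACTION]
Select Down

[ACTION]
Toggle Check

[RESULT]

 [-] workspace/                                          
   [ ] package.json                                      
   [-] vendor/                                           
     [-] docs/                                           
       [ ] client.rs                                     
>      [x] logger.json                                   
       [x] cache.c                                       
       [ ] worker.toml                                   
       [ ] worker.h                                      
     [-] models/                                         
       [ ] worker.rs                                     
       [x] package.json                                  
       [ ] .gitignore                                    
   [-] models/                                           
     [ ] server.html                                     
     [-] assets/                                         
       [ ] config.rs                                     
       [x] helpers.py                                    
       [ ] server.ts                                     
       [ ] logger.ts                                     
   [ ] helpers.h                                         
                                                         
                                                         
                                                         
                                                         


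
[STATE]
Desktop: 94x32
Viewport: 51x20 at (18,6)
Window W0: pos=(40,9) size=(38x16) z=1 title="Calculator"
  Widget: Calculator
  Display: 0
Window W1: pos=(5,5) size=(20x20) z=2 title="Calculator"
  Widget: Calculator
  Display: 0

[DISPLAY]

      ┃                                            
──────┨                                            
     0┃                                            
┬───┐ ┃               ┏━━━━━━━━━━━━━━━━━━━━━━━━━━━━
│ ÷ │ ┃               ┃ Calculator                 
┼───┤ ┃               ┠────────────────────────────
│ × │ ┃               ┃                            
┼───┤ ┃               ┃┌───┬───┬───┬───┐           
│ - │ ┃               ┃│ 7 │ 8 │ 9 │ ÷ │           
┼───┤ ┃               ┃├───┼───┼───┼───┤           
│ + │ ┃               ┃│ 4 │ 5 │ 6 │ × │           
┼───┤ ┃               ┃├───┼───┼───┼───┤           
│ M+│ ┃               ┃│ 1 │ 2 │ 3 │ - │           
┴───┘ ┃               ┃├───┼───┼───┼───┤           
      ┃               ┃│ 0 │ . │ = │ + │           
      ┃               ┃├───┼───┼───┼───┤           
      ┃               ┃│ C │ MC│ MR│ M+│           
      ┃               ┃└───┴───┴───┴───┘           
━━━━━━┛               ┗━━━━━━━━━━━━━━━━━━━━━━━━━━━━
                                                   


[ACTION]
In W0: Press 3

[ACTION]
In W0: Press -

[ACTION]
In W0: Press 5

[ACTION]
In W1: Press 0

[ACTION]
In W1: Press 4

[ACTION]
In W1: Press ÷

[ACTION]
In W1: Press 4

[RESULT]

      ┃                                            
──────┨                                            
     4┃                                            
┬───┐ ┃               ┏━━━━━━━━━━━━━━━━━━━━━━━━━━━━
│ ÷ │ ┃               ┃ Calculator                 
┼───┤ ┃               ┠────────────────────────────
│ × │ ┃               ┃                            
┼───┤ ┃               ┃┌───┬───┬───┬───┐           
│ - │ ┃               ┃│ 7 │ 8 │ 9 │ ÷ │           
┼───┤ ┃               ┃├───┼───┼───┼───┤           
│ + │ ┃               ┃│ 4 │ 5 │ 6 │ × │           
┼───┤ ┃               ┃├───┼───┼───┼───┤           
│ M+│ ┃               ┃│ 1 │ 2 │ 3 │ - │           
┴───┘ ┃               ┃├───┼───┼───┼───┤           
      ┃               ┃│ 0 │ . │ = │ + │           
      ┃               ┃├───┼───┼───┼───┤           
      ┃               ┃│ C │ MC│ MR│ M+│           
      ┃               ┃└───┴───┴───┴───┘           
━━━━━━┛               ┗━━━━━━━━━━━━━━━━━━━━━━━━━━━━
                                                   


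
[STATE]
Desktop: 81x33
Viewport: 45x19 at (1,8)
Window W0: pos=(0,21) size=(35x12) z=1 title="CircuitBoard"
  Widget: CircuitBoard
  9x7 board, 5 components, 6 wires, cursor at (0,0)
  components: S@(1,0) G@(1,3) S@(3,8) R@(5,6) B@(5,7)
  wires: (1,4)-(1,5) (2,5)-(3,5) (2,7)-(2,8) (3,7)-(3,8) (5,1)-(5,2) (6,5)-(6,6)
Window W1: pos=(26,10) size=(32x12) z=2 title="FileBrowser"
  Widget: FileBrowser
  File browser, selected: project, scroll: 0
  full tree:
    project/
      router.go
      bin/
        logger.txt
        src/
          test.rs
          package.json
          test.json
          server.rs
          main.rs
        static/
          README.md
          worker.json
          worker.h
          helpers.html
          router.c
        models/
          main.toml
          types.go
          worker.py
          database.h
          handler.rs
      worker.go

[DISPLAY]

                                             
                                             
                         ┏━━━━━━━━━━━━━━━━━━━
                         ┃ FileBrowser       
                         ┠───────────────────
                         ┃> [-] project/     
                         ┃    router.go      
                         ┃    [+] bin/       
                         ┃    worker.go      
                         ┃                   
                         ┃                   
                         ┃                   
                         ┃                   
━━━━━━━━━━━━━━━━━━━━━━━━━┗━━━━━━━━━━━━━━━━━━━
 CircuitBoard                    ┃           
─────────────────────────────────┨           
   0 1 2 3 4 5 6 7 8             ┃           
0  [.]                           ┃           
                                 ┃           


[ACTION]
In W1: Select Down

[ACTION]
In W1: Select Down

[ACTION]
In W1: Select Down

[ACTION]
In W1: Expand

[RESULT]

                                             
                                             
                         ┏━━━━━━━━━━━━━━━━━━━
                         ┃ FileBrowser       
                         ┠───────────────────
                         ┃  [-] project/     
                         ┃    router.go      
                         ┃    [+] bin/       
                         ┃  > worker.go      
                         ┃                   
                         ┃                   
                         ┃                   
                         ┃                   
━━━━━━━━━━━━━━━━━━━━━━━━━┗━━━━━━━━━━━━━━━━━━━
 CircuitBoard                    ┃           
─────────────────────────────────┨           
   0 1 2 3 4 5 6 7 8             ┃           
0  [.]                           ┃           
                                 ┃           


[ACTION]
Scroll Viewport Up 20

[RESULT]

                                             
                                             
                                             
                                             
                                             
                                             
                                             
                                             
                                             
                                             
                         ┏━━━━━━━━━━━━━━━━━━━
                         ┃ FileBrowser       
                         ┠───────────────────
                         ┃  [-] project/     
                         ┃    router.go      
                         ┃    [+] bin/       
                         ┃  > worker.go      
                         ┃                   
                         ┃                   


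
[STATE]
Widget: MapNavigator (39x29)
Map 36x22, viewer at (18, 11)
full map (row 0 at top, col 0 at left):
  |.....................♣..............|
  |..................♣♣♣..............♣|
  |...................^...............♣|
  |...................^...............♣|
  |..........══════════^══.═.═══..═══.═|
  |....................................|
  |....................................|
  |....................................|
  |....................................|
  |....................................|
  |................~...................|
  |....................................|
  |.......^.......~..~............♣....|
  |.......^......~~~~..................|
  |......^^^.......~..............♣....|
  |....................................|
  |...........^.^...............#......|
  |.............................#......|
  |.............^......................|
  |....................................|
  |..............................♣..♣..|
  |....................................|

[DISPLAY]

                                       
                                       
                                       
 .....................♣..............  
 ..................♣♣♣..............♣  
 ...................^...............♣  
 ...................^...............♣  
 ..........══════════^══.═.═══..═══.═  
 ....................................  
 ....................................  
 ....................................  
 ....................................  
 ....................................  
 ................~...................  
 ..................@.................  
 .......^.......~..~............♣....  
 .......^......~~~~..................  
 ......^^^.......~..............♣....  
 ....................................  
 ...........^.^...............#......  
 .............................#......  
 .............^......................  
 ....................................  
 ..............................♣..♣..  
 ....................................  
                                       
                                       
                                       
                                       


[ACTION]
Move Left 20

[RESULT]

                                       
                                       
                                       
                   ....................
                   ..................♣♣
                   ...................^
                   ...................^
                   ..........══════════
                   ....................
                   ....................
                   ....................
                   ....................
                   ....................
                   ................~...
                   @...................
                   .......^.......~..~.
                   .......^......~~~~..
                   ......^^^.......~...
                   ....................
                   ...........^.^......
                   ....................
                   .............^......
                   ....................
                   ....................
                   ....................
                                       
                                       
                                       
                                       


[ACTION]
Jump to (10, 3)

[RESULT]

                                       
                                       
                                       
                                       
                                       
                                       
                                       
                                       
                                       
                                       
                                       
         .....................♣........
         ..................♣♣♣.........
         ...................^..........
         ..........@........^..........
         ..........══════════^══.═.═══.
         ..............................
         ..............................
         ..............................
         ..............................
         ..............................
         ................~.............
         ..............................
         .......^.......~..~...........
         .......^......~~~~............
         ......^^^.......~.............
         ..............................
         ...........^.^...............#
         .............................#


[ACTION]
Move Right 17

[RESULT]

                                       
                                       
                                       
                                       
                                       
                                       
                                       
                                       
                                       
                                       
                                       
.............♣..............           
..........♣♣♣..............♣           
...........^...............♣           
...........^.......@.......♣           
..══════════^══.═.═══..═══.═           
............................           
............................           
............................           
............................           
............................           
........~...................           
............................           
.......~..~............♣....           
......~~~~..................           
^.......~..............♣....           
............................           
...^.^...............#......           
.....................#......           


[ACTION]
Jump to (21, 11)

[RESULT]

                                       
                                       
                                       
...................♣..............     
................♣♣♣..............♣     
.................^...............♣     
.................^...............♣     
........══════════^══.═.═══..═══.═     
..................................     
..................................     
..................................     
..................................     
..................................     
..............~...................     
...................@..............     
.....^.......~..~............♣....     
.....^......~~~~..................     
....^^^.......~..............♣....     
..................................     
.........^.^...............#......     
...........................#......     
...........^......................     
..................................     
............................♣..♣..     
..................................     
                                       
                                       
                                       
                                       


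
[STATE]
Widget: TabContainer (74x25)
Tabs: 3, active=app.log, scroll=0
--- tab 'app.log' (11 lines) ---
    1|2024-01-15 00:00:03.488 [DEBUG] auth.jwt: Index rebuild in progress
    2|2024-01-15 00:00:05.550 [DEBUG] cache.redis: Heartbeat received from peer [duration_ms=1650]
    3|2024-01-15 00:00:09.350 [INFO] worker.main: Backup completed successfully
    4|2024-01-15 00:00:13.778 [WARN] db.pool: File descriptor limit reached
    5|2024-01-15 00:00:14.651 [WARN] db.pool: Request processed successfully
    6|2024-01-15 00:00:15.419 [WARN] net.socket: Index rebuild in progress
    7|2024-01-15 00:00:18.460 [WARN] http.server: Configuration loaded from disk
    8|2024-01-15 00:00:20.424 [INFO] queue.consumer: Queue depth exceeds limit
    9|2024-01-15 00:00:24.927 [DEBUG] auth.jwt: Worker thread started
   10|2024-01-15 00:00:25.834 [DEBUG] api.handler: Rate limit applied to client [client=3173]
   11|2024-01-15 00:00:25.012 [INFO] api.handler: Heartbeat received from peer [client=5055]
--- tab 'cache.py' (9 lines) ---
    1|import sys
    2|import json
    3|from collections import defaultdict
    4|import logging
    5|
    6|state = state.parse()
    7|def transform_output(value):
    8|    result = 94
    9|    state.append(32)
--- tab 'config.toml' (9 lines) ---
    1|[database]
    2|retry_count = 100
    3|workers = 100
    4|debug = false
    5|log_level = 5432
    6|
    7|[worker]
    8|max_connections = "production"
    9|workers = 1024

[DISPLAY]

[app.log]│ cache.py │ config.toml                                         
──────────────────────────────────────────────────────────────────────────
2024-01-15 00:00:03.488 [DEBUG] auth.jwt: Index rebuild in progress       
2024-01-15 00:00:05.550 [DEBUG] cache.redis: Heartbeat received from peer 
2024-01-15 00:00:09.350 [INFO] worker.main: Backup completed successfully 
2024-01-15 00:00:13.778 [WARN] db.pool: File descriptor limit reached     
2024-01-15 00:00:14.651 [WARN] db.pool: Request processed successfully    
2024-01-15 00:00:15.419 [WARN] net.socket: Index rebuild in progress      
2024-01-15 00:00:18.460 [WARN] http.server: Configuration loaded from disk
2024-01-15 00:00:20.424 [INFO] queue.consumer: Queue depth exceeds limit  
2024-01-15 00:00:24.927 [DEBUG] auth.jwt: Worker thread started           
2024-01-15 00:00:25.834 [DEBUG] api.handler: Rate limit applied to client 
2024-01-15 00:00:25.012 [INFO] api.handler: Heartbeat received from peer [
                                                                          
                                                                          
                                                                          
                                                                          
                                                                          
                                                                          
                                                                          
                                                                          
                                                                          
                                                                          
                                                                          
                                                                          


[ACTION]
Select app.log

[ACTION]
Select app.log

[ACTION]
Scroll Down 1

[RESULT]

[app.log]│ cache.py │ config.toml                                         
──────────────────────────────────────────────────────────────────────────
2024-01-15 00:00:05.550 [DEBUG] cache.redis: Heartbeat received from peer 
2024-01-15 00:00:09.350 [INFO] worker.main: Backup completed successfully 
2024-01-15 00:00:13.778 [WARN] db.pool: File descriptor limit reached     
2024-01-15 00:00:14.651 [WARN] db.pool: Request processed successfully    
2024-01-15 00:00:15.419 [WARN] net.socket: Index rebuild in progress      
2024-01-15 00:00:18.460 [WARN] http.server: Configuration loaded from disk
2024-01-15 00:00:20.424 [INFO] queue.consumer: Queue depth exceeds limit  
2024-01-15 00:00:24.927 [DEBUG] auth.jwt: Worker thread started           
2024-01-15 00:00:25.834 [DEBUG] api.handler: Rate limit applied to client 
2024-01-15 00:00:25.012 [INFO] api.handler: Heartbeat received from peer [
                                                                          
                                                                          
                                                                          
                                                                          
                                                                          
                                                                          
                                                                          
                                                                          
                                                                          
                                                                          
                                                                          
                                                                          
                                                                          


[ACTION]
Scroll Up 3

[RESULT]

[app.log]│ cache.py │ config.toml                                         
──────────────────────────────────────────────────────────────────────────
2024-01-15 00:00:03.488 [DEBUG] auth.jwt: Index rebuild in progress       
2024-01-15 00:00:05.550 [DEBUG] cache.redis: Heartbeat received from peer 
2024-01-15 00:00:09.350 [INFO] worker.main: Backup completed successfully 
2024-01-15 00:00:13.778 [WARN] db.pool: File descriptor limit reached     
2024-01-15 00:00:14.651 [WARN] db.pool: Request processed successfully    
2024-01-15 00:00:15.419 [WARN] net.socket: Index rebuild in progress      
2024-01-15 00:00:18.460 [WARN] http.server: Configuration loaded from disk
2024-01-15 00:00:20.424 [INFO] queue.consumer: Queue depth exceeds limit  
2024-01-15 00:00:24.927 [DEBUG] auth.jwt: Worker thread started           
2024-01-15 00:00:25.834 [DEBUG] api.handler: Rate limit applied to client 
2024-01-15 00:00:25.012 [INFO] api.handler: Heartbeat received from peer [
                                                                          
                                                                          
                                                                          
                                                                          
                                                                          
                                                                          
                                                                          
                                                                          
                                                                          
                                                                          
                                                                          
                                                                          


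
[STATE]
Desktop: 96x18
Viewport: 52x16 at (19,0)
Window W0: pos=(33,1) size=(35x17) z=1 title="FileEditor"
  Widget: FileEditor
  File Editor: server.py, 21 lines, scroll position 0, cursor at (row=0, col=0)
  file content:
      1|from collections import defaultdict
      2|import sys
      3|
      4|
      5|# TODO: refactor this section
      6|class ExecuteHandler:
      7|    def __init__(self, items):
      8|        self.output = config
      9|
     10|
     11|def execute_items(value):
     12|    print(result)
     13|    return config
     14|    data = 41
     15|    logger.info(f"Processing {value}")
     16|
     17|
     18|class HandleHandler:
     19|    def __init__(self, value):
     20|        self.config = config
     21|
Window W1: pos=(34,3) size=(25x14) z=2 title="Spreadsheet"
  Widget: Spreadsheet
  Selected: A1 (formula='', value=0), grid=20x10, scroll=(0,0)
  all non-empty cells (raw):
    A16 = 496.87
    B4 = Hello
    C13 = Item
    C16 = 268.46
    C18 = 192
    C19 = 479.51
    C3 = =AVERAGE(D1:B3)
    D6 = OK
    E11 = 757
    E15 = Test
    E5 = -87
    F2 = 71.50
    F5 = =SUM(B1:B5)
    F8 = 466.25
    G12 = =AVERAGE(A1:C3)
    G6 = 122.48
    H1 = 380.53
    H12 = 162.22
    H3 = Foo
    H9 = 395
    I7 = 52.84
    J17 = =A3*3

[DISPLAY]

                                                    
              ┏━━━━━━━━━━━━━━━━━━━━━━━━━━━━━━━━━┓   
              ┃ FileEditor                      ┃   
              ┠┏━━━━━━━━━━━━━━━━━━━━━━━┓────────┨   
              ┃┃ Spreadsheet           ┃efaultd▲┃   
              ┃┠───────────────────────┨       █┃   
              ┃┃A1:                    ┃       ░┃   
              ┃┃       A       B       ┃       ░┃   
              ┃┃-----------------------┃tion   ░┃   
              ┃┃  1      [0]       0   ┃       ░┃   
              ┃┃  2        0       0   ┃ems):  ░┃   
              ┃┃  3        0       0#CI┃fig    ░┃   
              ┃┃  4        0Hello      ┃       ░┃   
              ┃┃  5        0       0   ┃       ░┃   
              ┃┃  6        0       0   ┃       ░┃   
              ┃┃  7        0       0   ┃       ░┃   


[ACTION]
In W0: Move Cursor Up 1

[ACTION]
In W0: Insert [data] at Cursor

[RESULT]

                                                    
              ┏━━━━━━━━━━━━━━━━━━━━━━━━━━━━━━━━━┓   
              ┃ FileEditor                      ┃   
              ┠┏━━━━━━━━━━━━━━━━━━━━━━━┓────────┨   
              ┃┃ Spreadsheet           ┃rt defa▲┃   
              ┃┠───────────────────────┨       █┃   
              ┃┃A1:                    ┃       ░┃   
              ┃┃       A       B       ┃       ░┃   
              ┃┃-----------------------┃tion   ░┃   
              ┃┃  1      [0]       0   ┃       ░┃   
              ┃┃  2        0       0   ┃ems):  ░┃   
              ┃┃  3        0       0#CI┃fig    ░┃   
              ┃┃  4        0Hello      ┃       ░┃   
              ┃┃  5        0       0   ┃       ░┃   
              ┃┃  6        0       0   ┃       ░┃   
              ┃┃  7        0       0   ┃       ░┃   


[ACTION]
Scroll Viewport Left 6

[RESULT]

                                                    
                    ┏━━━━━━━━━━━━━━━━━━━━━━━━━━━━━━━
                    ┃ FileEditor                    
                    ┠┏━━━━━━━━━━━━━━━━━━━━━━━┓──────
                    ┃┃ Spreadsheet           ┃rt def
                    ┃┠───────────────────────┨      
                    ┃┃A1:                    ┃      
                    ┃┃       A       B       ┃      
                    ┃┃-----------------------┃tion  
                    ┃┃  1      [0]       0   ┃      
                    ┃┃  2        0       0   ┃ems): 
                    ┃┃  3        0       0#CI┃fig   
                    ┃┃  4        0Hello      ┃      
                    ┃┃  5        0       0   ┃      
                    ┃┃  6        0       0   ┃      
                    ┃┃  7        0       0   ┃      


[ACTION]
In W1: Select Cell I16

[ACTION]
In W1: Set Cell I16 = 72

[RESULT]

                                                    
                    ┏━━━━━━━━━━━━━━━━━━━━━━━━━━━━━━━
                    ┃ FileEditor                    
                    ┠┏━━━━━━━━━━━━━━━━━━━━━━━┓──────
                    ┃┃ Spreadsheet           ┃rt def
                    ┃┠───────────────────────┨      
                    ┃┃I16: 72                ┃      
                    ┃┃       A       B       ┃      
                    ┃┃-----------------------┃tion  
                    ┃┃  1        0       0   ┃      
                    ┃┃  2        0       0   ┃ems): 
                    ┃┃  3        0       0#CI┃fig   
                    ┃┃  4        0Hello      ┃      
                    ┃┃  5        0       0   ┃      
                    ┃┃  6        0       0   ┃      
                    ┃┃  7        0       0   ┃      


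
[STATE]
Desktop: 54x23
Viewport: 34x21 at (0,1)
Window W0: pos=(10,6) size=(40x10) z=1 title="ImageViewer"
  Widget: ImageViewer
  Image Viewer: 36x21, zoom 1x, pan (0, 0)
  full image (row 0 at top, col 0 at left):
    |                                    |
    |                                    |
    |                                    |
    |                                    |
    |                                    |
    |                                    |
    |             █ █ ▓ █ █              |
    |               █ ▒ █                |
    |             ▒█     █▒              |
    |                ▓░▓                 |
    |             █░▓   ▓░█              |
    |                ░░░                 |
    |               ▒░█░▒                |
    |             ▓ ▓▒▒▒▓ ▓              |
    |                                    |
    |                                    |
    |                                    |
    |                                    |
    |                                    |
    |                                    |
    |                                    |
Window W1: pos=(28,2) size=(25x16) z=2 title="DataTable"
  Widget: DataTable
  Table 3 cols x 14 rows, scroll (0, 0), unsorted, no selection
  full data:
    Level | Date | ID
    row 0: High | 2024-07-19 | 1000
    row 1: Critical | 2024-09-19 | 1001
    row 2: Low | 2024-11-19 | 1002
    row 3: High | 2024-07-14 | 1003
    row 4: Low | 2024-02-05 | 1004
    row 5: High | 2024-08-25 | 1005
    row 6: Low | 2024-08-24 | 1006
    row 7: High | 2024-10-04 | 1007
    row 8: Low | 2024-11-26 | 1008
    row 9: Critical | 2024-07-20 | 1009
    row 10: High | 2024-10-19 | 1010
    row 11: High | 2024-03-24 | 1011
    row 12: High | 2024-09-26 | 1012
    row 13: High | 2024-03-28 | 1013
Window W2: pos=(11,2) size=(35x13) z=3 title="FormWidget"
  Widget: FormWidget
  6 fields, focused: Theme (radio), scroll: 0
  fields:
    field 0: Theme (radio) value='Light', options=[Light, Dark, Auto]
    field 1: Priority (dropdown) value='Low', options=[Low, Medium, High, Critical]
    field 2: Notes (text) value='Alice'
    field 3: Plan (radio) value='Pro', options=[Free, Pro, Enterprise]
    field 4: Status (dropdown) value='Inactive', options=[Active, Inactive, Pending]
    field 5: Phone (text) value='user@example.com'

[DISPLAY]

                                  
           ┏━━━━━━━━━━━━━━━━━━━━━━
           ┃ FormWidget           
           ┠──────────────────────
           ┃> Theme:      (●) Ligh
          ┏┃  Priority:   [Low    
          ┃┃  Notes:      [Alice  
          ┠┃  Plan:       ( ) Free
          ┃┃  Status:     [Inactiv
          ┃┃  Phone:      [user@ex
          ┃┃                      
          ┃┃                      
          ┃┃                      
          ┃┗━━━━━━━━━━━━━━━━━━━━━━
          ┗━━━━━━━━━━━━━━━━━┃Low  
                            ┃Criti
                            ┗━━━━━
                                  
                                  
                                  
                                  


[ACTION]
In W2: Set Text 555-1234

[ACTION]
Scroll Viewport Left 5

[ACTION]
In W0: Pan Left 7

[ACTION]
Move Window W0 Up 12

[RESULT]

          ┃ ImageViewer           
          ┠┏━━━━━━━━━━━━━━━━━━━━━━
          ┃┃ FormWidget           
          ┃┠──────────────────────
          ┃┃> Theme:      (●) Ligh
          ┃┃  Priority:   [Low    
          ┃┃  Notes:      [Alice  
          ┃┃  Plan:       ( ) Free
          ┗┃  Status:     [Inactiv
           ┃  Phone:      [user@ex
           ┃                      
           ┃                      
           ┃                      
           ┗━━━━━━━━━━━━━━━━━━━━━━
                            ┃Low  
                            ┃Criti
                            ┗━━━━━
                                  
                                  
                                  
                                  


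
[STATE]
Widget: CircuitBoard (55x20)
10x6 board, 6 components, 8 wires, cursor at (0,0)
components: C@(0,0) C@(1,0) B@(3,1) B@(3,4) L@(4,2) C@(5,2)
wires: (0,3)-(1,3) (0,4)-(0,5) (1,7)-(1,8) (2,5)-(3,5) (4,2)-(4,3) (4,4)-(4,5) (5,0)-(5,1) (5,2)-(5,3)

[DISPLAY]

   0 1 2 3 4 5 6 7 8 9                                 
0  [C]          ·   · ─ ·                              
                │                                      
1   C           ·               · ─ ·                  
                                                       
2                       ·                              
                        │                              
3       B           B   ·                              
                                                       
4           L ─ ·   · ─ ·                              
                                                       
5   · ─ ·   C ─ ·                                      
Cursor: (0,0)                                          
                                                       
                                                       
                                                       
                                                       
                                                       
                                                       
                                                       


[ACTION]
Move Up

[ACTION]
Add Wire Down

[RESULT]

   0 1 2 3 4 5 6 7 8 9                                 
0  [C]          ·   · ─ ·                              
    │           │                                      
1   C           ·               · ─ ·                  
                                                       
2                       ·                              
                        │                              
3       B           B   ·                              
                                                       
4           L ─ ·   · ─ ·                              
                                                       
5   · ─ ·   C ─ ·                                      
Cursor: (0,0)                                          
                                                       
                                                       
                                                       
                                                       
                                                       
                                                       
                                                       
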